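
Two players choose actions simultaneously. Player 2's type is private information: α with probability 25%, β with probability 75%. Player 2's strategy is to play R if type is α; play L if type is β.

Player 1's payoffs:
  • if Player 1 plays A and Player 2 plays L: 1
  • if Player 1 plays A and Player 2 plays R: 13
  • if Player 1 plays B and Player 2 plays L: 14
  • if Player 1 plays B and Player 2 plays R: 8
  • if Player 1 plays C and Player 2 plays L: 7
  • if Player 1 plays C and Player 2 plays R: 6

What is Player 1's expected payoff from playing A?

E[A] = 0.25·13 + 0.75·1 = 3.25 + 0.75 = 4

4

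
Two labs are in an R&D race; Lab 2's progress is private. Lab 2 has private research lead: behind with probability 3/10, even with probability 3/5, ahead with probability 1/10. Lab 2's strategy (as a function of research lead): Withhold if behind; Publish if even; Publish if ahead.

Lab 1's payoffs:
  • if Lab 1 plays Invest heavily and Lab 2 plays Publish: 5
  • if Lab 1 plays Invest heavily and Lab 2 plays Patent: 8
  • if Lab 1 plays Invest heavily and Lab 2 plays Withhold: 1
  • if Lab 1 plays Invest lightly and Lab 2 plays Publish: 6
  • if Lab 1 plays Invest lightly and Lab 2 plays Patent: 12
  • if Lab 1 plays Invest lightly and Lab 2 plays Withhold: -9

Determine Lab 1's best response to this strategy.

E[Invest heavily] = 3/10·(1) + 3/5·(5) + 1/10·(5) = 19/5
E[Invest lightly] = 3/10·(-9) + 3/5·(6) + 1/10·(6) = 3/2
Best response: Invest heavily (19/5 is the largest).

Invest heavily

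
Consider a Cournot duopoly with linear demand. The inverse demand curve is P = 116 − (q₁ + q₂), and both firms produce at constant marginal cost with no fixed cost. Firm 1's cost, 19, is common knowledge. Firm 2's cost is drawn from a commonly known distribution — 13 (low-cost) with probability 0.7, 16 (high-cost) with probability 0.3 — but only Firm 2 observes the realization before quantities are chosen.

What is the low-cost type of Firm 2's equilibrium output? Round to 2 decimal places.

36.18

Each type of Firm 2 best-responds to q₁; Firm 1 best-responds to the expected q₂ over Firm 2's types.
Firm 2 with cost c maximizes (116 − (q₁+q₂) − c)·q₂, giving q₂(c) = (116 − c − q₁)/2.
E[c₂] = 0.7·13 + 0.3·16 = 13.9
Firm 1's FOC against E[q₂] yields q₁ = (116 − 2·19 + E[c₂])/3 = (116 − 38 + 13.9)/3 = 30.6333.
q₂(low-cost) = (116 − 13 − 30.6333)/2 = 36.1833.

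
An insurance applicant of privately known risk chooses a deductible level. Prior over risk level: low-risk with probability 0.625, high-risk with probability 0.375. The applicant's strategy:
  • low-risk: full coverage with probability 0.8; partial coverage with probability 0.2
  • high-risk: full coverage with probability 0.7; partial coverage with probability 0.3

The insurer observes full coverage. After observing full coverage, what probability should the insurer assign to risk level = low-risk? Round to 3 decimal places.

P(full coverage) = 0.625·0.8 + 0.375·0.7 = 0.7625
P(low-risk | full coverage) = (0.625·0.8) / 0.7625 = 0.5 / 0.7625 = 0.655738

0.656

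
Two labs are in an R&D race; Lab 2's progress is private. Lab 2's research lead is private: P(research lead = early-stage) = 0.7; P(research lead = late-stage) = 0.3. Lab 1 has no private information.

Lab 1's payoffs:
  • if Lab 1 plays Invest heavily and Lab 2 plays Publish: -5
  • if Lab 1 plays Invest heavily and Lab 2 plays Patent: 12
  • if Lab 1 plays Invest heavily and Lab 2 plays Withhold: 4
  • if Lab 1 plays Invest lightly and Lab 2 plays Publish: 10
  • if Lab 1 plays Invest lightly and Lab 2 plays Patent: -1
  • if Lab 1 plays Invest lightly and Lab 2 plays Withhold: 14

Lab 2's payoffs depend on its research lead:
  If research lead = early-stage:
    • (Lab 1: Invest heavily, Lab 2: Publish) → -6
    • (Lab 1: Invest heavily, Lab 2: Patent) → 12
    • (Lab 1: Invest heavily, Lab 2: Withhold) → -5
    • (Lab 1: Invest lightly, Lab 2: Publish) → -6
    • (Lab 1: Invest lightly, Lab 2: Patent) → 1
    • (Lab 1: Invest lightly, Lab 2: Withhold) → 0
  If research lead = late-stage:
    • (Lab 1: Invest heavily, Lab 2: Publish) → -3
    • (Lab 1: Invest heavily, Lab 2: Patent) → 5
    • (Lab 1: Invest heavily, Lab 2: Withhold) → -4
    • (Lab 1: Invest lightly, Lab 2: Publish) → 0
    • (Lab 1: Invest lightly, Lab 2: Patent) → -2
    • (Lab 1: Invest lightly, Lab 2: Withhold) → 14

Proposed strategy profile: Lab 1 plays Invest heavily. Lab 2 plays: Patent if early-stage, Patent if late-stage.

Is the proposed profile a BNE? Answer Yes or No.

Yes

Lab 1 plays Invest heavily: E[Invest heavily] = 0.7·(12) + 0.3·(12) = 12; E[Invest lightly] = -1. Best-responding. ✓
Lab 2 (research lead early-stage), facing Invest heavily: Publish gives -6, Patent gives 12, Withhold gives -5. Proposed Patent is best. ✓
Lab 2 (research lead late-stage), facing Invest heavily: Publish gives -3, Patent gives 5, Withhold gives -4. Proposed Patent is best. ✓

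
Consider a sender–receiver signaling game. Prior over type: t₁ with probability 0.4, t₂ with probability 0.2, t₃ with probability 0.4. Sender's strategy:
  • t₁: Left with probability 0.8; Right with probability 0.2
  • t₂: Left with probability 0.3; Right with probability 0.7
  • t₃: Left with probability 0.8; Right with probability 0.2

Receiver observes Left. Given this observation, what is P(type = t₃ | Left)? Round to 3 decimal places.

0.457

P(Left) = 0.4·0.8 + 0.2·0.3 + 0.4·0.8 = 0.7
P(t₃ | Left) = (0.4·0.8) / 0.7 = 0.32 / 0.7 = 0.457143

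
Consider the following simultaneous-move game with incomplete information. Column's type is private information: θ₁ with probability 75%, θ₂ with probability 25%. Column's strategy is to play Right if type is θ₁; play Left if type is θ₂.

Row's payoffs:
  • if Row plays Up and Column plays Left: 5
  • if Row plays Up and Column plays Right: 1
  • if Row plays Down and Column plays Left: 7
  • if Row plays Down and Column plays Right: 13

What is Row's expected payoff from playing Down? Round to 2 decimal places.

11.50

E[Down] = 0.75·13 + 0.25·7 = 9.75 + 1.75 = 11.5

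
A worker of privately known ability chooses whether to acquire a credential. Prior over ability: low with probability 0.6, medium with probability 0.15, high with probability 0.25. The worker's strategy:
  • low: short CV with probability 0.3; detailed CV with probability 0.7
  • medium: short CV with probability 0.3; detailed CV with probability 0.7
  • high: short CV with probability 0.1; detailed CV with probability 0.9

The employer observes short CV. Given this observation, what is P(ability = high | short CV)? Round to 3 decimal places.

P(short CV) = 0.6·0.3 + 0.15·0.3 + 0.25·0.1 = 0.25
P(high | short CV) = (0.25·0.1) / 0.25 = 0.025 / 0.25 = 0.1

0.100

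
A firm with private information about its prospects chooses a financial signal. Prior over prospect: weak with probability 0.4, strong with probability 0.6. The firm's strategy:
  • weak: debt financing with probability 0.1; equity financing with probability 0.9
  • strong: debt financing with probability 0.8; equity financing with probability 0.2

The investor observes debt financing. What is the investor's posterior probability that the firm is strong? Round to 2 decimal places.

P(debt financing) = 0.4·0.1 + 0.6·0.8 = 0.52
P(strong | debt financing) = (0.6·0.8) / 0.52 = 0.48 / 0.52 = 0.923077

0.92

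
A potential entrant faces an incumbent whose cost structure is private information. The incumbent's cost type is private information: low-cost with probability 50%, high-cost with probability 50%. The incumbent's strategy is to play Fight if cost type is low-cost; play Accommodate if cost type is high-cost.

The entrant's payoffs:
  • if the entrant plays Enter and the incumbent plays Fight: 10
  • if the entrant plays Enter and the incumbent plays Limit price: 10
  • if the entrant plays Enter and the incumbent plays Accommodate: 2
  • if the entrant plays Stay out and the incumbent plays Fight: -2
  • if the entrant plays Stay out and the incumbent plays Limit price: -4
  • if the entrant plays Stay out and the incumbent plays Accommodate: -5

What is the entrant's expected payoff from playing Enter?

Take the expectation over the incumbent's cost type, weighting each type's action by its prior probability.
E[Enter] = 0.5·10 + 0.5·2 = 5 + 1 = 6

6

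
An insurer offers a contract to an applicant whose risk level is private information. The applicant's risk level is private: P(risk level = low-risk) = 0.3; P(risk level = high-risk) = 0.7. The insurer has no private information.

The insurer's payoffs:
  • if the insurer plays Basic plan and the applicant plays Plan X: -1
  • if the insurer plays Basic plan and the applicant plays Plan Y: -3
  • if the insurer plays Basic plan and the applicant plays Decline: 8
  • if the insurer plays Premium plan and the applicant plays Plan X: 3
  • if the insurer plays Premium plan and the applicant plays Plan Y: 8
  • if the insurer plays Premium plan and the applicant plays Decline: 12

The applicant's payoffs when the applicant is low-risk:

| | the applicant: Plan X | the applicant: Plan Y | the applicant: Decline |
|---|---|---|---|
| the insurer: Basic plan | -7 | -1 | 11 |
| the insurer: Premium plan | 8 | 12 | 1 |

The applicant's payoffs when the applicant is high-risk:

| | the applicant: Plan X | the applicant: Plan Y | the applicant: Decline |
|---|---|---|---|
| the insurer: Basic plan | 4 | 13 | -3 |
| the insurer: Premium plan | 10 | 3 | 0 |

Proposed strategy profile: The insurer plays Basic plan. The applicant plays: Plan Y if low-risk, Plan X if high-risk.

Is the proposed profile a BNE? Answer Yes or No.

No

The insurer plays Basic plan: E[Basic plan] = 0.3·(-3) + 0.7·(-1) = -1.6; E[Premium plan] = 4.5. Not best-responding. ✗
The applicant (risk level low-risk), facing Basic plan: Plan X gives -7, Plan Y gives -1, Decline gives 11. Proposed Plan Y is not best — profitable deviation exists. ✗
The applicant (risk level high-risk), facing Basic plan: Plan X gives 4, Plan Y gives 13, Decline gives -3. Proposed Plan X is not best — profitable deviation exists. ✗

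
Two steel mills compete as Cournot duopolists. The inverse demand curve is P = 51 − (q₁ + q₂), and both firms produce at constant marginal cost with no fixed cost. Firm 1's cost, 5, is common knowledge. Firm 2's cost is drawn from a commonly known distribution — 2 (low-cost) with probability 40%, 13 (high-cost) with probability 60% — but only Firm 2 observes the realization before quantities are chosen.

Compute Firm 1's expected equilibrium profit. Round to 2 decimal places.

273.35

Each type of Firm 2 best-responds to q₁; Firm 1 best-responds to the expected q₂ over Firm 2's types.
Firm 2 with cost c maximizes (51 − (q₁+q₂) − c)·q₂, giving q₂(c) = (51 − c − q₁)/2.
E[c₂] = 0.4·2 + 0.6·13 = 8.6
Firm 1's FOC against E[q₂] yields q₁ = (51 − 2·5 + E[c₂])/3 = (51 − 10 + 8.6)/3 = 16.5333.
E[P] = 51 − (q₁ + E[q₂]) = 21.5333; Firm 1's expected profit = (E[P] − 5)·q₁ = (21.5333 − 5)·16.5333 = 273.351.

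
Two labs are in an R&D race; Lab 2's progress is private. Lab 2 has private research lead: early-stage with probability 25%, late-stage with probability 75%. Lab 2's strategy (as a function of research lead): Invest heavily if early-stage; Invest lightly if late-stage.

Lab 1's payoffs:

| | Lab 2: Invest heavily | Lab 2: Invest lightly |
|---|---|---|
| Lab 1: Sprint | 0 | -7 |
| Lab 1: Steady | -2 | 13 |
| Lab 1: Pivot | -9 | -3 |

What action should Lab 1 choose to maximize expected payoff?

Steady

E[Sprint] = 0.25·(0) + 0.75·(-7) = -5.25
E[Steady] = 0.25·(-2) + 0.75·(13) = 9.25
E[Pivot] = 0.25·(-9) + 0.75·(-3) = -4.5
Best response: Steady (9.25 is the largest).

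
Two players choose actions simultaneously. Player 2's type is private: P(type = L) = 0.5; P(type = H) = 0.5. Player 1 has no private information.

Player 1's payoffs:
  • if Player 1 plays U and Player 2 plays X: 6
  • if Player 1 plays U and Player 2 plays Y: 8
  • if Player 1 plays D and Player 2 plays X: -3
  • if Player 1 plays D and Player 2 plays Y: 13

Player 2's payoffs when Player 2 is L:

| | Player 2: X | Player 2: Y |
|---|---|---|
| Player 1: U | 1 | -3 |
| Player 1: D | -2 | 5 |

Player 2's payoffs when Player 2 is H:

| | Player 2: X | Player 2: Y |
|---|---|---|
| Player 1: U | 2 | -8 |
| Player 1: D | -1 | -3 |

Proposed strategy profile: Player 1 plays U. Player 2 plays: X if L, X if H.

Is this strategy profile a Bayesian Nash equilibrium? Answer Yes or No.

A profile is a BNE iff every type of every player is best-responding given beliefs about the other side.
Player 1 plays U: E[U] = 0.5·(6) + 0.5·(6) = 6; E[D] = -3. Best-responding. ✓
Player 2 (type L), facing U: X gives 1, Y gives -3. Proposed X is best. ✓
Player 2 (type H), facing U: X gives 2, Y gives -8. Proposed X is best. ✓

Yes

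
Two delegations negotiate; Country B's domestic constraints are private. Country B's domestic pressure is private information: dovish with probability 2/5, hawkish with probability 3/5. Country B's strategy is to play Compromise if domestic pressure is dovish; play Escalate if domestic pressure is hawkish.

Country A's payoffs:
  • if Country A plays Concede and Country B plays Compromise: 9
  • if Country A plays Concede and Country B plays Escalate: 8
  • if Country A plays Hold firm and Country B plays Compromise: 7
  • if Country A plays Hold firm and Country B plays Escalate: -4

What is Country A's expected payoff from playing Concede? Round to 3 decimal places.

Take the expectation over Country B's domestic pressure, weighting each type's action by its prior probability.
E[Concede] = 2/5·9 + 3/5·8 = 18/5 + 24/5 = 42/5

8.400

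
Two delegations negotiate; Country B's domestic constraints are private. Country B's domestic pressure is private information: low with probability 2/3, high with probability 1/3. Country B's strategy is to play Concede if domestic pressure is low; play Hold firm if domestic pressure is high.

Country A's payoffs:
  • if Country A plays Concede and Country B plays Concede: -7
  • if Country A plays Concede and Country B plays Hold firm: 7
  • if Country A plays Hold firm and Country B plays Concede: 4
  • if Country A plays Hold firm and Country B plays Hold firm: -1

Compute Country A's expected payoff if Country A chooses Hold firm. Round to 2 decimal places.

2.33

E[Hold firm] = 2/3·4 + 1/3·(-1) = 8/3 + (-1/3) = 7/3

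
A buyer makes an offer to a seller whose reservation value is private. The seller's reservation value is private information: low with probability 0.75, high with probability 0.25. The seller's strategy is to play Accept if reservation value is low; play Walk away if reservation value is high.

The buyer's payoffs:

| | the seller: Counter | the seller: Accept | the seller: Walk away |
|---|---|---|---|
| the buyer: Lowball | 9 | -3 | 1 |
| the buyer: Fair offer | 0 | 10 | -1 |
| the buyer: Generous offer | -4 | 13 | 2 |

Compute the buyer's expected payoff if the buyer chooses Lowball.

-2

E[Lowball] = 0.75·(-3) + 0.25·1 = (-2.25) + 0.25 = -2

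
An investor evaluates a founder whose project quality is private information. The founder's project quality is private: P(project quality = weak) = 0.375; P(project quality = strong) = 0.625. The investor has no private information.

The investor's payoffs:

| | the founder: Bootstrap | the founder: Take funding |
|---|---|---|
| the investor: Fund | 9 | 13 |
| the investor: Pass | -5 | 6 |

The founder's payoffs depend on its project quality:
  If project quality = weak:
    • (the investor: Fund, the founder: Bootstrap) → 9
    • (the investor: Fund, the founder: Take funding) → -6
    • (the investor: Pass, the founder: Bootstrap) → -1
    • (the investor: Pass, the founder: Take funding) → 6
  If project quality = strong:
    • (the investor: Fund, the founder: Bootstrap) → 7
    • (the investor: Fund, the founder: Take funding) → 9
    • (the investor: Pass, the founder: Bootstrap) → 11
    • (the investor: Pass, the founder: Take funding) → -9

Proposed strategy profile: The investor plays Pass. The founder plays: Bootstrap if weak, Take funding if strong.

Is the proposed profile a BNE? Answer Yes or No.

No

The investor plays Pass: E[Pass] = 0.375·(-5) + 0.625·(6) = 1.875; E[Fund] = 11.5. Not best-responding. ✗
The founder (project quality weak), facing Pass: Bootstrap gives -1, Take funding gives 6. Proposed Bootstrap is not best — profitable deviation exists. ✗
The founder (project quality strong), facing Pass: Bootstrap gives 11, Take funding gives -9. Proposed Take funding is not best — profitable deviation exists. ✗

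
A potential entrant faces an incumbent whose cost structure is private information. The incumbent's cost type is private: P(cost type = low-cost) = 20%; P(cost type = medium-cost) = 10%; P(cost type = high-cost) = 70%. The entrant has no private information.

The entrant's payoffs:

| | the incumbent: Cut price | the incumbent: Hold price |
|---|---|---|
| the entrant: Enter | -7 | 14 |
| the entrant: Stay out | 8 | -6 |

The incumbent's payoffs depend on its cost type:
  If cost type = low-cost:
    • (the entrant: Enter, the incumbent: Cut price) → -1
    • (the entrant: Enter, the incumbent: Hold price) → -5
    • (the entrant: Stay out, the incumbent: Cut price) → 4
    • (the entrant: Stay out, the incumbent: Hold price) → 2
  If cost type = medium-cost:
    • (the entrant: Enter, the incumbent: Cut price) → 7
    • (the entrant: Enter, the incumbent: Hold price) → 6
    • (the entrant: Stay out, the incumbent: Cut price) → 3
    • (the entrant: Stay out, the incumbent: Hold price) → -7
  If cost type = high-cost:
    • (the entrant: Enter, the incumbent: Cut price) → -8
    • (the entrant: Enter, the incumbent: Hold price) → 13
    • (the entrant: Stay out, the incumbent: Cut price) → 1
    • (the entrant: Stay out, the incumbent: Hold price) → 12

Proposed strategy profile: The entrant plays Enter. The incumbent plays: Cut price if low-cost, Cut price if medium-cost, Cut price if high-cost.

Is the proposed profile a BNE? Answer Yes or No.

No

The entrant plays Enter: E[Enter] = 0.2·(-7) + 0.1·(-7) + 0.7·(-7) = -7; E[Stay out] = 8. Not best-responding. ✗
The incumbent (cost type low-cost), facing Enter: Cut price gives -1, Hold price gives -5. Proposed Cut price is best. ✓
The incumbent (cost type medium-cost), facing Enter: Cut price gives 7, Hold price gives 6. Proposed Cut price is best. ✓
The incumbent (cost type high-cost), facing Enter: Cut price gives -8, Hold price gives 13. Proposed Cut price is not best — profitable deviation exists. ✗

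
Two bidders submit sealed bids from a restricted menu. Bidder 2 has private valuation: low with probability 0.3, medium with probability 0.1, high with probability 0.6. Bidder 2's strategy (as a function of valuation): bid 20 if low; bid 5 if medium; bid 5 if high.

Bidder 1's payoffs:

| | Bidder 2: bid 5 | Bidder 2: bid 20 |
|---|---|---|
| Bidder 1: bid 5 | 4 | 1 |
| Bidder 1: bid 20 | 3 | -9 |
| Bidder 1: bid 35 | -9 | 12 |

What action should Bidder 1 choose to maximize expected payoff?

bid 5

Compute Bidder 1's expected payoff for each action, taking the expectation over Bidder 2's type.
E[bid 5] = 0.3·(1) + 0.1·(4) + 0.6·(4) = 3.1
E[bid 20] = 0.3·(-9) + 0.1·(3) + 0.6·(3) = -0.6
E[bid 35] = 0.3·(12) + 0.1·(-9) + 0.6·(-9) = -2.7
Best response: bid 5 (3.1 is the largest).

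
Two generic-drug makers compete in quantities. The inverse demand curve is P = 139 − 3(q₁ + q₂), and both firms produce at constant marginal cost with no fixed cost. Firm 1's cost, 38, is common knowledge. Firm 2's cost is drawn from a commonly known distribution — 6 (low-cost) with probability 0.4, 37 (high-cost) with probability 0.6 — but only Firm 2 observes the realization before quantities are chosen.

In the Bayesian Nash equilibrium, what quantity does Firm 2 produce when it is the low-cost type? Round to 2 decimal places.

Each type of Firm 2 best-responds to q₁; Firm 1 best-responds to the expected q₂ over Firm 2's types.
Firm 2 with cost c maximizes (139 − 3(q₁+q₂) − c)·q₂, giving q₂(c) = (139 − c − 3q₁)/6.
E[c₂] = 0.4·6 + 0.6·37 = 24.6
Firm 1's FOC against E[q₂] yields q₁ = (139 − 2·38 + E[c₂])/9 = (139 − 76 + 24.6)/9 = 9.73333.
q₂(low-cost) = (139 − 6 − 3·9.73333)/6 = 17.3.

17.30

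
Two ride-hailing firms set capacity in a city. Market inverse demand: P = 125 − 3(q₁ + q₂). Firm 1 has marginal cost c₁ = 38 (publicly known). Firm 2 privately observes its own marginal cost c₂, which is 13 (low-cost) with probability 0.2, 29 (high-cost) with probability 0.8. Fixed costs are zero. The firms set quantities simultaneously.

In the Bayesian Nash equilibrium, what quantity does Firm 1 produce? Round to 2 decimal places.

Firm 2 with cost c maximizes (125 − 3(q₁+q₂) − c)·q₂, giving q₂(c) = (125 − c − 3q₁)/6.
E[c₂] = 0.2·13 + 0.8·29 = 25.8
Firm 1's FOC against E[q₂] yields q₁ = (125 − 2·38 + E[c₂])/9 = (125 − 76 + 25.8)/9 = 8.31111.

8.31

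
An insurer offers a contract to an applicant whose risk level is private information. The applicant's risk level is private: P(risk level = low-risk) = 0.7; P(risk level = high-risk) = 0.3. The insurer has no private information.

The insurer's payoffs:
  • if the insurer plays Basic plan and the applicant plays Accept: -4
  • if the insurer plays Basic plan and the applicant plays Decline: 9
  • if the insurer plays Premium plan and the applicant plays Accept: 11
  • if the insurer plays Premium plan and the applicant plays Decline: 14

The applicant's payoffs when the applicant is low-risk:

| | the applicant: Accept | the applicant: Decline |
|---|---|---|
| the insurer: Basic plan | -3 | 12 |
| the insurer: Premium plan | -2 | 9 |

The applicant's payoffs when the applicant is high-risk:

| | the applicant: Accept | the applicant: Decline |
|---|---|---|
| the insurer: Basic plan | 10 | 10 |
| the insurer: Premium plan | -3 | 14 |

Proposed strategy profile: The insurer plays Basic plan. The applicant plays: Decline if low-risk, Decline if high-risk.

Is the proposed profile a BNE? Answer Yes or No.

The insurer plays Basic plan: E[Basic plan] = 0.7·(9) + 0.3·(9) = 9; E[Premium plan] = 14. Not best-responding. ✗
The applicant (risk level low-risk), facing Basic plan: Accept gives -3, Decline gives 12. Proposed Decline is best. ✓
The applicant (risk level high-risk), facing Basic plan: Accept gives 10, Decline gives 10. Proposed Decline is best. ✓

No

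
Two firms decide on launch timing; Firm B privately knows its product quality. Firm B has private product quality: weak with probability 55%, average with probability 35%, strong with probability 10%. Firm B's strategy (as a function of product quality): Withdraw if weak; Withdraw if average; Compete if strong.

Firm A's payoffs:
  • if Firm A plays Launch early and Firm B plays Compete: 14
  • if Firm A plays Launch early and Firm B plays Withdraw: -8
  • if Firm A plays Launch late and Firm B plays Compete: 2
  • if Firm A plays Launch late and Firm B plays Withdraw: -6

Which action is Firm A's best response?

Launch late

Compute Firm A's expected payoff for each action, taking the expectation over Firm B's type.
E[Launch early] = 0.55·(-8) + 0.35·(-8) + 0.1·(14) = -5.8
E[Launch late] = 0.55·(-6) + 0.35·(-6) + 0.1·(2) = -5.2
Best response: Launch late (-5.2 is the largest).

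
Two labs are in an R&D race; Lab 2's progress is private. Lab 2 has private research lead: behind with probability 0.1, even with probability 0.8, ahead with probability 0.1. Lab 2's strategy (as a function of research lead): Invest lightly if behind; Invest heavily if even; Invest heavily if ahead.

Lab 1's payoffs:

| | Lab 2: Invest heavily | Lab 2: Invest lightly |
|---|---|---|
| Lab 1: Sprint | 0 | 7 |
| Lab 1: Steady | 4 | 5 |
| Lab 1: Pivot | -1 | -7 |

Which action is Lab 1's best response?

E[Sprint] = 0.1·(7) + 0.8·(0) + 0.1·(0) = 0.7
E[Steady] = 0.1·(5) + 0.8·(4) + 0.1·(4) = 4.1
E[Pivot] = 0.1·(-7) + 0.8·(-1) + 0.1·(-1) = -1.6
Best response: Steady (4.1 is the largest).

Steady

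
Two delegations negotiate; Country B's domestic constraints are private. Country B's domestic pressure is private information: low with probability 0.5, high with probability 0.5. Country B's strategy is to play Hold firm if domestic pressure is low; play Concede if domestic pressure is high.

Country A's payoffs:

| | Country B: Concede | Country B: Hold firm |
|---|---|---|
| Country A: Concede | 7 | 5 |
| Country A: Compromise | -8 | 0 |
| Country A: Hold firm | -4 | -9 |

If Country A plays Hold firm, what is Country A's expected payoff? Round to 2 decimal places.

E[Hold firm] = 0.5·(-9) + 0.5·(-4) = (-4.5) + (-2) = -6.5

-6.50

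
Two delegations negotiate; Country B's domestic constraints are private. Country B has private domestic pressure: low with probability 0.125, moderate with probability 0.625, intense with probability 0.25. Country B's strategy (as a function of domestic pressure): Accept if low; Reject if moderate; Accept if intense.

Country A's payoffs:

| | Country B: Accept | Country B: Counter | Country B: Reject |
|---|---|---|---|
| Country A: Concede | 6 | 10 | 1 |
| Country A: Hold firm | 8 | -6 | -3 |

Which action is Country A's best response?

Concede

E[Concede] = 0.125·(6) + 0.625·(1) + 0.25·(6) = 2.875
E[Hold firm] = 0.125·(8) + 0.625·(-3) + 0.25·(8) = 1.125
Best response: Concede (2.875 is the largest).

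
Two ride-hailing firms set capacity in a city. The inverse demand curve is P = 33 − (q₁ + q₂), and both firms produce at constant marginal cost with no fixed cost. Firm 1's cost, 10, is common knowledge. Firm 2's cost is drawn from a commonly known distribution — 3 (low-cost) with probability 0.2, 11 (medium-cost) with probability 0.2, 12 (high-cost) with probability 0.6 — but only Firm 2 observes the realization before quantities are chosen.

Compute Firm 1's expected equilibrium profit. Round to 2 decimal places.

58.78

Type-c best response for Firm 2: q₂(c) = (33 − c)/2 − q₁/2.
Firm 1 maximizes expected profit; its first-order condition is 33 − 2q₁ − E[q₂] − 10 = 0.
Substituting E[q₂] and solving: E[c₂] = 10, so q₁ = (33 − 2·10 + 10)/3 = 7.66667.
E[P] = 33 − (q₁ + E[q₂]) = 17.6667; Firm 1's expected profit = (E[P] − 10)·q₁ = (17.6667 − 10)·7.66667 = 58.7778.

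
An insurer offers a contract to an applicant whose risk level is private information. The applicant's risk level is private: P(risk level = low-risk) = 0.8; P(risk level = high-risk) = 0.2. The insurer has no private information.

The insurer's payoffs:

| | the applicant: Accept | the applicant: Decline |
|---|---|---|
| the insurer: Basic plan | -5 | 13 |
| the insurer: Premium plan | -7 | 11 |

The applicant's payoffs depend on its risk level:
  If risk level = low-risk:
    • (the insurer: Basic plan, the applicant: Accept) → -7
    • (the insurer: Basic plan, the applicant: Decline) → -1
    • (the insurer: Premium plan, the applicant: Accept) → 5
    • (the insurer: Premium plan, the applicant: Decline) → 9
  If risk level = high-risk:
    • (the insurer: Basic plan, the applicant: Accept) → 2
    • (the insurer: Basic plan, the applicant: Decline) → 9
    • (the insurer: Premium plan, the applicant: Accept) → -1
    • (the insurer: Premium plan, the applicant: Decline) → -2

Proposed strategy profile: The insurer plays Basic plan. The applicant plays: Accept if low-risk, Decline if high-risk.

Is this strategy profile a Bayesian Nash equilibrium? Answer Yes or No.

No

The insurer plays Basic plan: E[Basic plan] = 0.8·(-5) + 0.2·(13) = -1.4; E[Premium plan] = -3.4. Best-responding. ✓
The applicant (risk level low-risk), facing Basic plan: Accept gives -7, Decline gives -1. Proposed Accept is not best — profitable deviation exists. ✗
The applicant (risk level high-risk), facing Basic plan: Accept gives 2, Decline gives 9. Proposed Decline is best. ✓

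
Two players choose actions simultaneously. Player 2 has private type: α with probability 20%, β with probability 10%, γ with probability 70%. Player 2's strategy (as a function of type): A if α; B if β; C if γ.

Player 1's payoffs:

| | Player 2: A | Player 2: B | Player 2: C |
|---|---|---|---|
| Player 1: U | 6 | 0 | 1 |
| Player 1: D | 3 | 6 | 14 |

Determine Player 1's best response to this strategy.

D

Compute Player 1's expected payoff for each action, taking the expectation over Player 2's type.
E[U] = 0.2·(6) + 0.1·(0) + 0.7·(1) = 1.9
E[D] = 0.2·(3) + 0.1·(6) + 0.7·(14) = 11
Best response: D (11 is the largest).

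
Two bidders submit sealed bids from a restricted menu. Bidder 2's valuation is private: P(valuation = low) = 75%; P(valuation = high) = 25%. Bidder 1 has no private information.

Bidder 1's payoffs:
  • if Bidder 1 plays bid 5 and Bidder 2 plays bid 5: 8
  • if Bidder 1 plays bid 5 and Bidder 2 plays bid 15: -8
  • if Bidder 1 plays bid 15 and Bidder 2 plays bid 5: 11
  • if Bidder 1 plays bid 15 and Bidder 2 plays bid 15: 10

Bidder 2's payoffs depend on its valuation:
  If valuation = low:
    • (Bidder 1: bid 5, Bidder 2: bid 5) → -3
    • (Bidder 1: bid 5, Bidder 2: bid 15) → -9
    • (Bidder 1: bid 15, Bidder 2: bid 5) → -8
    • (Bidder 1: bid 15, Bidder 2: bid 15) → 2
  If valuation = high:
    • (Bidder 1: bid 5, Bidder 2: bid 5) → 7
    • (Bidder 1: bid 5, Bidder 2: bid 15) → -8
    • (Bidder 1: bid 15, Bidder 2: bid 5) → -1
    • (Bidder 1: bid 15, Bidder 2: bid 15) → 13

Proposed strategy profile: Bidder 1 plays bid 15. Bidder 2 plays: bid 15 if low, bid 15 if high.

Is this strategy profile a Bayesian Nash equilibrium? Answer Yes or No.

Bidder 1 plays bid 15: E[bid 15] = 0.75·(10) + 0.25·(10) = 10; E[bid 5] = -8. Best-responding. ✓
Bidder 2 (valuation low), facing bid 15: bid 5 gives -8, bid 15 gives 2. Proposed bid 15 is best. ✓
Bidder 2 (valuation high), facing bid 15: bid 5 gives -1, bid 15 gives 13. Proposed bid 15 is best. ✓

Yes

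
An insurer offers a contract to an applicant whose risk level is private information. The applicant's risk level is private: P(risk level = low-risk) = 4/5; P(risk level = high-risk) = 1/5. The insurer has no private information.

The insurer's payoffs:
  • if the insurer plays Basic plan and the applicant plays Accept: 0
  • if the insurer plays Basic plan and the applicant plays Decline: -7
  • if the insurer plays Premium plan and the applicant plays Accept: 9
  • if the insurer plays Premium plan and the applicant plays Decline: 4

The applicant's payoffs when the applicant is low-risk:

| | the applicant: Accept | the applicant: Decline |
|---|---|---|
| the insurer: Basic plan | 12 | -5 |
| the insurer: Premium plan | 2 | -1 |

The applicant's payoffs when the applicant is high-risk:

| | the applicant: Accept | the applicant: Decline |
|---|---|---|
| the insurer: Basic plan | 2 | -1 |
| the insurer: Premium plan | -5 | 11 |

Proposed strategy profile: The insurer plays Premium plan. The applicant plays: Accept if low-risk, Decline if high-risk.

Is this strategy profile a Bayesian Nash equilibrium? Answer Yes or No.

A profile is a BNE iff every type of every player is best-responding given beliefs about the other side.
The insurer plays Premium plan: E[Premium plan] = 4/5·(9) + 1/5·(4) = 8; E[Basic plan] = -7/5. Best-responding. ✓
The applicant (risk level low-risk), facing Premium plan: Accept gives 2, Decline gives -1. Proposed Accept is best. ✓
The applicant (risk level high-risk), facing Premium plan: Accept gives -5, Decline gives 11. Proposed Decline is best. ✓

Yes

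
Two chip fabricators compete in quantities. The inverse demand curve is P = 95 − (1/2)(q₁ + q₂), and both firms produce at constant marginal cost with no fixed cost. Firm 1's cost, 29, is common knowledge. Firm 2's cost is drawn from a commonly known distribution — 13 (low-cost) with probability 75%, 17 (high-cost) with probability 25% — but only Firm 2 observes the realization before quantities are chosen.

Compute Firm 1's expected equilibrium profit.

Type-c best response for Firm 2: q₂(c) = (95 − c) − q₁/2.
Firm 1 maximizes expected profit; its first-order condition is 95 − q₁ − (1/2)E[q₂] − 29 = 0.
Substituting E[q₂] and solving: E[c₂] = 14, so q₁ = (95 − 2·29 + 14)/(3/2) = 34.
E[P] = 95 − (1/2)·(q₁ + E[q₂]) = 46; Firm 1's expected profit = (E[P] − 29)·q₁ = (46 − 29)·34 = 578.

578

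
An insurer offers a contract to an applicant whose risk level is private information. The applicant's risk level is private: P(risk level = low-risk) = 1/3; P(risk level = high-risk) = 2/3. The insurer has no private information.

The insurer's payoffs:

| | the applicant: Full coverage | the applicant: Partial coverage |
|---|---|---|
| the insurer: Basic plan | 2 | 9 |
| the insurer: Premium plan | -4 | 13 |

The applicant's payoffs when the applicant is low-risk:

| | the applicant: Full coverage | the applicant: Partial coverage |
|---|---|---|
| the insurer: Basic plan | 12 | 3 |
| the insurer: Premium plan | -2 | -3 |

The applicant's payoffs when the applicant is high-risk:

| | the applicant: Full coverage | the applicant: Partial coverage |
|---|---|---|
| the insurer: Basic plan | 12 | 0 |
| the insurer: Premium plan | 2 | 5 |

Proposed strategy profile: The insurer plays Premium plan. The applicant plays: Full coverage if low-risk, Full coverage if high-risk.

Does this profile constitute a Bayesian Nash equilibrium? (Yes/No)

No

A profile is a BNE iff every type of every player is best-responding given beliefs about the other side.
The insurer plays Premium plan: E[Premium plan] = 1/3·(-4) + 2/3·(-4) = -4; E[Basic plan] = 2. Not best-responding. ✗
The applicant (risk level low-risk), facing Premium plan: Full coverage gives -2, Partial coverage gives -3. Proposed Full coverage is best. ✓
The applicant (risk level high-risk), facing Premium plan: Full coverage gives 2, Partial coverage gives 5. Proposed Full coverage is not best — profitable deviation exists. ✗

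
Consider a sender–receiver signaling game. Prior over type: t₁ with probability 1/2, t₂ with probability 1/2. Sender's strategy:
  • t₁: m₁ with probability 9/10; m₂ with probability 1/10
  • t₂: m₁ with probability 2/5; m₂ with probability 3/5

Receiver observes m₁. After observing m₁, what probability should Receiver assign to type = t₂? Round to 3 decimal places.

P(m₁) = (1/2)·(9/10) + (1/2)·(2/5) = 13/20
P(t₂ | m₁) = ((1/2)·(2/5)) / (13/20) = (1/5) / (13/20) = 4/13

0.308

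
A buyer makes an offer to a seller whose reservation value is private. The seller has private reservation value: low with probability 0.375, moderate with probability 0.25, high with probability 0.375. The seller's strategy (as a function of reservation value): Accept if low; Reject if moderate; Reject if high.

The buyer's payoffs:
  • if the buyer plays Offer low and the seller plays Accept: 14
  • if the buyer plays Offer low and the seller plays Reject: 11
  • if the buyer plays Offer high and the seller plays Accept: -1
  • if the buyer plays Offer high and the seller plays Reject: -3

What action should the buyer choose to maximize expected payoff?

E[Offer low] = 0.375·(14) + 0.25·(11) + 0.375·(11) = 12.125
E[Offer high] = 0.375·(-1) + 0.25·(-3) + 0.375·(-3) = -2.25
Best response: Offer low (12.125 is the largest).

Offer low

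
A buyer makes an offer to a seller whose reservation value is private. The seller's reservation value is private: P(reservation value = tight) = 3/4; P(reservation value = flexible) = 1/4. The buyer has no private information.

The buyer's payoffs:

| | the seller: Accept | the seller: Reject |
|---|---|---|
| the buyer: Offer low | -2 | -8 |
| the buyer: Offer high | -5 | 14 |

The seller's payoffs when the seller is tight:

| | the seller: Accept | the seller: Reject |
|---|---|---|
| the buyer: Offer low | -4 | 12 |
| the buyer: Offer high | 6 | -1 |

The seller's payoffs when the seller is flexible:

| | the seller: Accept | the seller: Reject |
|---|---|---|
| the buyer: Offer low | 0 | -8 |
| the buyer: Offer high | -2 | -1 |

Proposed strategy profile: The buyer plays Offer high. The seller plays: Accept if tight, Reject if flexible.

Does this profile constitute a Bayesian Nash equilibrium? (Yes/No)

The buyer plays Offer high: E[Offer high] = 3/4·(-5) + 1/4·(14) = -1/4; E[Offer low] = -7/2. Best-responding. ✓
The seller (reservation value tight), facing Offer high: Accept gives 6, Reject gives -1. Proposed Accept is best. ✓
The seller (reservation value flexible), facing Offer high: Accept gives -2, Reject gives -1. Proposed Reject is best. ✓

Yes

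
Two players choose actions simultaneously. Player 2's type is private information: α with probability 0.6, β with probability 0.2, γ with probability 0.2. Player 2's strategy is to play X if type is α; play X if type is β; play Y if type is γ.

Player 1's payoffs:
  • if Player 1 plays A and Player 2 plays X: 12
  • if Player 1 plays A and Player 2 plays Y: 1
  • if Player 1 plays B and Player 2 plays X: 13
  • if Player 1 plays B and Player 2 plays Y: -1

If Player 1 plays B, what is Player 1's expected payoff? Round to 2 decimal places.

E[B] = 0.6·13 + 0.2·13 + 0.2·(-1) = 7.8 + 2.6 + (-0.2) = 10.2

10.20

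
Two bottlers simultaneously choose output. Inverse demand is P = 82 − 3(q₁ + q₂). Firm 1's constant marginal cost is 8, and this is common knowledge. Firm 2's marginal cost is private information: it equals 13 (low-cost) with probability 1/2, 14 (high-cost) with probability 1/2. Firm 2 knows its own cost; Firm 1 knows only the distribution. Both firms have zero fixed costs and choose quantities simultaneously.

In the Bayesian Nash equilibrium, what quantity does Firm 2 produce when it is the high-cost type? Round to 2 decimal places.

Type-c best response for Firm 2: q₂(c) = (82 − c)/6 − q₁/2.
Firm 1 maximizes expected profit; its first-order condition is 82 − 6q₁ − 3E[q₂] − 8 = 0.
Substituting E[q₂] and solving: E[c₂] = 13.5, so q₁ = (82 − 2·8 + 13.5)/9 = 8.83333.
q₂(high-cost) = (82 − 14 − 3·8.83333)/6 = 6.91667.

6.92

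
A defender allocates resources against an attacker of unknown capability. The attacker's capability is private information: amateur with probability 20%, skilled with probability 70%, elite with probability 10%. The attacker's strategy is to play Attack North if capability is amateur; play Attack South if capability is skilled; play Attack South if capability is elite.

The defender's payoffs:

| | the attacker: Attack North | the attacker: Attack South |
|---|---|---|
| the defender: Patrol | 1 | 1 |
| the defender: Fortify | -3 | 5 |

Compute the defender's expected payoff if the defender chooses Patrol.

Take the expectation over the attacker's capability, weighting each type's action by its prior probability.
E[Patrol] = 0.2·1 + 0.7·1 + 0.1·1 = 0.2 + 0.7 + 0.1 = 1

1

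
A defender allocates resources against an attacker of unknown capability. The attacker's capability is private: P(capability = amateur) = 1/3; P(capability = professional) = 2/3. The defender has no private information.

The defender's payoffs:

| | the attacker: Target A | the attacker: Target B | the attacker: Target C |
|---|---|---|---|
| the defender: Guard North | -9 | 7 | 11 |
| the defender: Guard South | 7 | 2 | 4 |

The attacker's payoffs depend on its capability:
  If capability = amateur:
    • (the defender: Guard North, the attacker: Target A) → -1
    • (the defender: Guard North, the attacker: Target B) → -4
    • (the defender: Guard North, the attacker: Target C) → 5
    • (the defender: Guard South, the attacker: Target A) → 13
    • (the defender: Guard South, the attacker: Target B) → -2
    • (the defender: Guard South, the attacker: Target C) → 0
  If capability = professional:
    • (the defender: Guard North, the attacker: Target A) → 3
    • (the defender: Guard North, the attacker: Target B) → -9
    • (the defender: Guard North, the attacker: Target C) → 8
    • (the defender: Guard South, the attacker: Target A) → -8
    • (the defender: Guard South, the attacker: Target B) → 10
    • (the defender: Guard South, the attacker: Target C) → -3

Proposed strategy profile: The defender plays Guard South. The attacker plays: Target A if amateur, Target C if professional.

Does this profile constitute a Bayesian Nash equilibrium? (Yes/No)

No

The defender plays Guard South: E[Guard South] = 1/3·(7) + 2/3·(4) = 5; E[Guard North] = 13/3. Best-responding. ✓
The attacker (capability amateur), facing Guard South: Target A gives 13, Target B gives -2, Target C gives 0. Proposed Target A is best. ✓
The attacker (capability professional), facing Guard South: Target A gives -8, Target B gives 10, Target C gives -3. Proposed Target C is not best — profitable deviation exists. ✗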